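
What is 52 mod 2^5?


52 & 31 = 20

20


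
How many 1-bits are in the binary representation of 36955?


0b1001000001011011 has 7 set bits

7


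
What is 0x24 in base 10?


24 hex = 36 decimal

36


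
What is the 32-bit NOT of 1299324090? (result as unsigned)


~0b1001101011100100001110010111010 = 0b10110010100011011110001101000101 = 2995643205 (32-bit unsigned)

2995643205


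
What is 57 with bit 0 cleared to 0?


57 & ~(1 << 0) = 56

56


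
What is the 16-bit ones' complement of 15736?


15736 ^ 65535 = 49799

49799


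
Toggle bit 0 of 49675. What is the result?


49675 ^ (1 << 0) = 49675 ^ 1 = 49674

49674


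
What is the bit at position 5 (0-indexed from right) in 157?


0b10011101, position 5 = 0

0


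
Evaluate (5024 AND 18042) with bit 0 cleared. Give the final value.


Step 1: 5024 & 18042 = 544
Step 2: 544 & ~(1 << 0) = 544

544


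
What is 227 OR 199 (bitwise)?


0b11100011 | 0b11000111 = 0b11100111 = 231

231


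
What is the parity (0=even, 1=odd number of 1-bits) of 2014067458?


0b1111000000011000011101100000010 has 12 ones => parity 0

0


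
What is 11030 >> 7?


0b10101100010110 >> 7 = 0b1010110 = 86

86


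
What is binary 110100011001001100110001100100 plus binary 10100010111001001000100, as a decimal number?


110100011001001100110001100100 + 10100010111001001000100 = 110100101101100011111010101000 = 884358824

884358824


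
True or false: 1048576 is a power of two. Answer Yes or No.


0b100000000000000000000. Only one bit set => Yes

Yes


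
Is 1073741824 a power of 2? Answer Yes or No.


0b1000000000000000000000000000000. Only one bit set => Yes

Yes


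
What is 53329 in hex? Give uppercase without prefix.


53329 = D051 hex

D051


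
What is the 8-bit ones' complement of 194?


194 ^ 255 = 61

61


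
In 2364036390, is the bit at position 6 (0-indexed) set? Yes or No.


0b10001100111010000101010100100110, bit 6 = 0. No

No


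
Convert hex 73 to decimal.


73 hex = 115 decimal

115


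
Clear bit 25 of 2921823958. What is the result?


2921823958 & ~(1 << 25) = 2888269526

2888269526


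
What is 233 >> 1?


0b11101001 >> 1 = 0b1110100 = 116

116


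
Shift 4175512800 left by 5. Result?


0b11111000111000010100010011100000 << 5 = 0b1111100011100001010001001110000000000 = 133616409600

133616409600


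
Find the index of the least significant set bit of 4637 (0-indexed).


0b1001000011101. Lowest set bit at position 0

0


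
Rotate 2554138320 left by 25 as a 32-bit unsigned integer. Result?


Rotate 0b10011000001111010000111011010000 left by 25 (32-bit) = 0b10100001001100000111101000011101 = 2704308765

2704308765


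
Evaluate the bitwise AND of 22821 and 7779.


0b101100100100101 & 0b1111001100011 = 0b1100000100001 = 6177

6177


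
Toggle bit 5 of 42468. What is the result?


42468 ^ (1 << 5) = 42468 ^ 32 = 42436

42436


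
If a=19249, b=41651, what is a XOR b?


19249 ^ 41651 = 59778

59778


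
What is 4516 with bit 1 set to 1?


4516 | (1 << 1) = 4516 | 2 = 4518

4518


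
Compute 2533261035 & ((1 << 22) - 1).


2533261035 & 4194303 = 4095723

4095723


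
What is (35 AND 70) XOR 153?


Step 1: 35 & 70 = 2
Step 2: 2 ^ 153 = 155

155


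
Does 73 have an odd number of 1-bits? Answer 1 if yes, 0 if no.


0b1001001 has 3 ones => parity 1

1


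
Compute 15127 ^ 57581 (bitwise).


0b11101100010111 ^ 0b1110000011101101 = 0b1101101111111010 = 56314

56314


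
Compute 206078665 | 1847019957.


0b1100010010001000001011001001 | 0b1101110000101110100100110110101 = 0b1101110010111111100101111111101 = 1851771901

1851771901


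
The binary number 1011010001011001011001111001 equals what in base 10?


1011010001011001011001111001 in decimal = 189109881

189109881


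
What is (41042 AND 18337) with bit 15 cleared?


Step 1: 41042 & 18337 = 0
Step 2: 0 & ~(1 << 15) = 0

0


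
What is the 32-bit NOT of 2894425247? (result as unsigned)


~0b10101100100001010110110010011111 = 0b1010011011110101001001101100000 = 1400542048 (32-bit unsigned)

1400542048


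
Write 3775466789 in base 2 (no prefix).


3775466789 = 11100001000010010000110100100101 in binary

11100001000010010000110100100101


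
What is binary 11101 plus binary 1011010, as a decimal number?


11101 + 1011010 = 1110111 = 119

119


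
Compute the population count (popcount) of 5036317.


0b10011001101100100011101 has 12 set bits

12


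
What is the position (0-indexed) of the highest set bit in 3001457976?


0b10110010111001101001110100111000. Highest set bit at position 31

31


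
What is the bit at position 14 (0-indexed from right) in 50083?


0b1100001110100011, position 14 = 1

1


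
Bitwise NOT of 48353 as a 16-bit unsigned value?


~0b1011110011100001 = 0b100001100011110 = 17182 (16-bit unsigned)

17182


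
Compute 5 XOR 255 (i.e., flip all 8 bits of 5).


5 ^ 255 = 250

250


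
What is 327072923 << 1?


0b10011011111101011110010011011 << 1 = 0b100110111111010111100100110110 = 654145846

654145846


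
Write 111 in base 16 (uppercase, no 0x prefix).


111 = 6F hex

6F


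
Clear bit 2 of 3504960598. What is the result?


3504960598 & ~(1 << 2) = 3504960594

3504960594


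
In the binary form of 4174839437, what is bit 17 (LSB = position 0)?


0b11111000110101101111111010001101, position 17 = 1

1


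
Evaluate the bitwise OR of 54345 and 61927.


0b1101010001001001 | 0b1111000111100111 = 0b1111010111101111 = 62959

62959


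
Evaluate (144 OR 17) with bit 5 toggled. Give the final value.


Step 1: 144 | 17 = 145
Step 2: 145 ^ (1 << 5) = 145 ^ 32 = 177

177


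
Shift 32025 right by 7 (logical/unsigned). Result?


0b111110100011001 >> 7 = 0b11111010 = 250

250


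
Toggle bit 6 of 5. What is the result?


5 ^ (1 << 6) = 5 ^ 64 = 69

69


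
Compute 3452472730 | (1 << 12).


3452472730 | (1 << 12) = 3452472730 | 4096 = 3452476826

3452476826


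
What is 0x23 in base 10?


23 hex = 35 decimal

35


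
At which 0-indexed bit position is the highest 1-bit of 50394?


0b1100010011011010. Highest set bit at position 15

15


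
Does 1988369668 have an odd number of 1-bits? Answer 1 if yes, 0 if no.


0b1110110100001000001110100000100 has 12 ones => parity 0

0


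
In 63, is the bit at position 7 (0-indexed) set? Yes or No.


0b111111, bit 7 = 0. No

No


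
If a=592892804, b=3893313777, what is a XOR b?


592892804 ^ 3893313777 = 3411645301

3411645301


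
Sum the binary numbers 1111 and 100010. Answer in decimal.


1111 + 100010 = 110001 = 49

49


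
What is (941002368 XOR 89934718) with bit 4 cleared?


Step 1: 941002368 ^ 89934718 = 1028310526
Step 2: 1028310526 & ~(1 << 4) = 1028310510

1028310510


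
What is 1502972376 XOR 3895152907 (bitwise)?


0b1011001100101011000100111011000 ^ 0b11101000001010110101000100001011 = 0b10110001101111101101100011010011 = 2982074579

2982074579


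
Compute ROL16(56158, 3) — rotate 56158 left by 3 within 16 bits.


Rotate 0b1101101101011110 left by 3 (16-bit) = 0b1101101011110110 = 56054

56054


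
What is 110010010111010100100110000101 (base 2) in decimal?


110010010111010100100110000101 in decimal = 844974469

844974469


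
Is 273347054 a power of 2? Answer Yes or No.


0b10000010010101111000111101110. Multiple bits set => No

No


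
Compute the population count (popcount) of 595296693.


0b100011011110111000000110110101 has 16 set bits

16


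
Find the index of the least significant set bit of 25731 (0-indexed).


0b110010010000011. Lowest set bit at position 0

0


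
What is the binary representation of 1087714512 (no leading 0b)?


1087714512 = 1000000110101010011010011010000 in binary

1000000110101010011010011010000


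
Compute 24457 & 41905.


0b101111110001001 & 0b1010001110110001 = 0b1110000001 = 897

897


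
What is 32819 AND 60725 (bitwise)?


0b1000000000110011 & 0b1110110100110101 = 0b1000000000110001 = 32817

32817


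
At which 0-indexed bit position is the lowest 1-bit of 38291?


0b1001010110010011. Lowest set bit at position 0

0


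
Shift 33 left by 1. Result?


0b100001 << 1 = 0b1000010 = 66

66


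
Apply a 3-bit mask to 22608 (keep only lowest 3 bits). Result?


22608 & 7 = 0

0


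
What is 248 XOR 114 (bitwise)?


0b11111000 ^ 0b1110010 = 0b10001010 = 138

138


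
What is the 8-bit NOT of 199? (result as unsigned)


~0b11000111 = 0b111000 = 56 (8-bit unsigned)

56


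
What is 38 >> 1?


0b100110 >> 1 = 0b10011 = 19

19


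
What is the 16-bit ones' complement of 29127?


29127 ^ 65535 = 36408

36408


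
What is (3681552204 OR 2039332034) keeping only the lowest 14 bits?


Step 1: 3681552204 | 2039332034 = 4227710926
Step 2: 4227710926 & 16383 = 16334

16334


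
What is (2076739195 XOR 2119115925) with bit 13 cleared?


Step 1: 2076739195 ^ 2119115925 = 92775150
Step 2: 92775150 & ~(1 << 13) = 92766958

92766958


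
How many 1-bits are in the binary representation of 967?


0b1111000111 has 7 set bits

7


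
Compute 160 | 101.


0b10100000 | 0b1100101 = 0b11100101 = 229

229


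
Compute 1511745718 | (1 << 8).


1511745718 | (1 << 8) = 1511745718 | 256 = 1511745974

1511745974


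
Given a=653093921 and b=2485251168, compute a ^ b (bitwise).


653093921 ^ 2485251168 = 2999746625

2999746625


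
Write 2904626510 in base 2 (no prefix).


2904626510 = 10101101001000010001010101001110 in binary

10101101001000010001010101001110


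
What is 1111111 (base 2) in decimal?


1111111 in decimal = 127

127


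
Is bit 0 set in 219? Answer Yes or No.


0b11011011, bit 0 = 1. Yes

Yes


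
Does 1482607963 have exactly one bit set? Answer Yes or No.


0b1011000010111101100110101011011. Multiple bits set => No

No


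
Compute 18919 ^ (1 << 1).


18919 ^ (1 << 1) = 18919 ^ 2 = 18917

18917


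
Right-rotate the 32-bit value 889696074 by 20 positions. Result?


Rotate 0b110101000001111010111101001010 right by 20 (32-bit) = 0b1111010111101001010001101010000 = 2062852944

2062852944


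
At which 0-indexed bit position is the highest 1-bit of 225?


0b11100001. Highest set bit at position 7

7


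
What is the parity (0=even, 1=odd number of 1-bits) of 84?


0b1010100 has 3 ones => parity 1

1


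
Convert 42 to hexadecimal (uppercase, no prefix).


42 = 2A hex

2A


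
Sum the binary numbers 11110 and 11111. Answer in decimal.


11110 + 11111 = 111101 = 61

61


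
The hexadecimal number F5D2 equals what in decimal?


F5D2 hex = 62930 decimal

62930


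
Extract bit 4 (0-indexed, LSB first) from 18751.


0b100100100111111, position 4 = 1

1


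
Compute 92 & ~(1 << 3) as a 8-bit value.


92 & ~(1 << 3) = 84

84


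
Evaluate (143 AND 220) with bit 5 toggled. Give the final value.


Step 1: 143 & 220 = 140
Step 2: 140 ^ (1 << 5) = 140 ^ 32 = 172

172


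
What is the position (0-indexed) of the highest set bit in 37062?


0b1001000011000110. Highest set bit at position 15

15


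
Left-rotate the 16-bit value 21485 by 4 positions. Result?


Rotate 0b101001111101101 left by 4 (16-bit) = 0b11111011010101 = 16085

16085


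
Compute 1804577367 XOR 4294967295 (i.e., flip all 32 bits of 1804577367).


1804577367 ^ 4294967295 = 2490389928

2490389928


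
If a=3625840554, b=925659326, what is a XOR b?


3625840554 ^ 925659326 = 4013006612

4013006612


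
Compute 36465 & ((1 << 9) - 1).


36465 & 511 = 113

113


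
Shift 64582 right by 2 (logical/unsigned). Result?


0b1111110001000110 >> 2 = 0b11111100010001 = 16145

16145


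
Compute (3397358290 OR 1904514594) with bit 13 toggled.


Step 1: 3397358290 | 1904514594 = 4227831538
Step 2: 4227831538 ^ (1 << 13) = 4227831538 ^ 8192 = 4227839730

4227839730


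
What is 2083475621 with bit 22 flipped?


2083475621 ^ (1 << 22) = 2083475621 ^ 4194304 = 2087669925

2087669925


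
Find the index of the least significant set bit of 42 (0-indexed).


0b101010. Lowest set bit at position 1

1


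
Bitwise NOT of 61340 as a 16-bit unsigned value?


~0b1110111110011100 = 0b1000001100011 = 4195 (16-bit unsigned)

4195


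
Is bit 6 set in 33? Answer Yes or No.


0b100001, bit 6 = 0. No

No


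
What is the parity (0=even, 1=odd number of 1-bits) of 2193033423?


0b10000010101101110000100011001111 has 15 ones => parity 1

1


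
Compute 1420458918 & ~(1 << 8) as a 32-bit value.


1420458918 & ~(1 << 8) = 1420458662

1420458662


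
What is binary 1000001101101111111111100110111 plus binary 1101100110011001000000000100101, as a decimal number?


1000001101101111111111100110111 + 1101100110011001000000000100101 = 10101110100001000111111101011100 = 2927918940

2927918940


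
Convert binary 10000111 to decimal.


10000111 in decimal = 135

135


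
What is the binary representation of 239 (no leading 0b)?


239 = 11101111 in binary

11101111


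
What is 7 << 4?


0b111 << 4 = 0b1110000 = 112

112


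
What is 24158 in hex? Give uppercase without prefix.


24158 = 5E5E hex

5E5E


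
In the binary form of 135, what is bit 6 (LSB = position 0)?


0b10000111, position 6 = 0

0


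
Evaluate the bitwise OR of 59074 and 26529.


0b1110011011000010 | 0b110011110100001 = 0b1110011111100011 = 59363

59363


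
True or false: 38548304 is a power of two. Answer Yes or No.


0b10010011000011001101010000. Multiple bits set => No

No


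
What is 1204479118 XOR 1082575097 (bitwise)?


0b1000111110010101110010010001110 ^ 0b1000000100001101100100011111001 = 0b111010011000010110001110111 = 122432631

122432631


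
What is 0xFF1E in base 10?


FF1E hex = 65310 decimal

65310


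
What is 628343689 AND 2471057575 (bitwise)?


0b100101011100111100001110001001 & 0b10010011010010010101100010100111 = 0b1010000010100000010000001 = 21053569

21053569


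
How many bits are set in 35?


0b100011 has 3 set bits

3


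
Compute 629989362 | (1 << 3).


629989362 | (1 << 3) = 629989362 | 8 = 629989370

629989370


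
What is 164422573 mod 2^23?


164422573 & 8388607 = 5039021

5039021


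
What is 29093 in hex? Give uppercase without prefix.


29093 = 71A5 hex

71A5


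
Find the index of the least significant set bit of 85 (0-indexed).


0b1010101. Lowest set bit at position 0

0


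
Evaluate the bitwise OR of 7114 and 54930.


0b1101111001010 | 0b1101011010010010 = 0b1101111111011010 = 57306

57306


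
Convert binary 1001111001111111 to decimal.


1001111001111111 in decimal = 40575

40575


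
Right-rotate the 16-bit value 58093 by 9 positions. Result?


Rotate 0b1110001011101101 right by 9 (16-bit) = 0b111011011110001 = 30449

30449


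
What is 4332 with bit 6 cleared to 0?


4332 & ~(1 << 6) = 4268

4268


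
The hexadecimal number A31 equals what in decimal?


A31 hex = 2609 decimal

2609


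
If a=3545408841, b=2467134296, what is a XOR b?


3545408841 ^ 2467134296 = 1080024593

1080024593


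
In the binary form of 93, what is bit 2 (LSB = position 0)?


0b1011101, position 2 = 1

1


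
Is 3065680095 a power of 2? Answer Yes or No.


0b10110110101110101001000011011111. Multiple bits set => No

No


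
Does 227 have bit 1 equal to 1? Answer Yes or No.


0b11100011, bit 1 = 1. Yes

Yes


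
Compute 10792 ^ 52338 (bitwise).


0b10101000101000 ^ 0b1100110001110010 = 0b1110011001011010 = 58970

58970


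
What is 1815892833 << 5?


0b1101100001111000101001101100001 << 5 = 0b110110000111100010100110110000100000 = 58108570656

58108570656


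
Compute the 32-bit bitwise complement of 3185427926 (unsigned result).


~0b10111101110111011100010111010110 = 0b1000010001000100011101000101001 = 1109539369 (32-bit unsigned)

1109539369


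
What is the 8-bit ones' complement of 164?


164 ^ 255 = 91

91


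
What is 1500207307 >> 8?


0b1011001011010110101100011001011 >> 8 = 0b10110010110101101011000 = 5860184

5860184


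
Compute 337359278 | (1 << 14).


337359278 | (1 << 14) = 337359278 | 16384 = 337375662

337375662


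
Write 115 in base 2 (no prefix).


115 = 1110011 in binary

1110011


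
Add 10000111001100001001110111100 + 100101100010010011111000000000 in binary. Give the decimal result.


10000111001100001001110111100 + 100101100010010011111000000000 = 110110011011110101000110111100 = 913265084

913265084


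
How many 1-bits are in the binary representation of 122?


0b1111010 has 5 set bits

5


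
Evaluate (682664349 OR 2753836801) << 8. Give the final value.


Step 1: 682664349 | 2753836801 = 2897524637
Step 2: 2897524637 << 8 = 741766307072

741766307072


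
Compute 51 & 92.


0b110011 & 0b1011100 = 0b10000 = 16

16


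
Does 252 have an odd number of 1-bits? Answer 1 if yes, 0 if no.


0b11111100 has 6 ones => parity 0

0


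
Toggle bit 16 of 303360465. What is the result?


303360465 ^ (1 << 16) = 303360465 ^ 65536 = 303426001

303426001


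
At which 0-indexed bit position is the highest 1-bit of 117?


0b1110101. Highest set bit at position 6

6


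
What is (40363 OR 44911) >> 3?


Step 1: 40363 | 44911 = 49135
Step 2: 49135 >> 3 = 6141

6141


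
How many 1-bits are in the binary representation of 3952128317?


0b11101011100100001011000100111101 has 17 set bits

17


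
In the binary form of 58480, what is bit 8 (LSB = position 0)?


0b1110010001110000, position 8 = 0

0


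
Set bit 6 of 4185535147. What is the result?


4185535147 | (1 << 6) = 4185535147 | 64 = 4185535211

4185535211


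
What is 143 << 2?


0b10001111 << 2 = 0b1000111100 = 572

572


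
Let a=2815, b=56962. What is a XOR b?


2815 ^ 56962 = 54397

54397


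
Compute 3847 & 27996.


0b111100000111 & 0b110110101011100 = 0b110100000100 = 3332

3332


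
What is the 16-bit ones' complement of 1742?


1742 ^ 65535 = 63793

63793


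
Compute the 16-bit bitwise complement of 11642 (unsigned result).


~0b10110101111010 = 0b1101001010000101 = 53893 (16-bit unsigned)

53893


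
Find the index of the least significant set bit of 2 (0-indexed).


0b10. Lowest set bit at position 1

1


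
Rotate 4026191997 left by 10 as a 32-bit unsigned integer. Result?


Rotate 0b11101111111110101101000001111101 left by 10 (32-bit) = 0b11101011010000011111011110111111 = 3946969023

3946969023


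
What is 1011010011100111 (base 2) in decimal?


1011010011100111 in decimal = 46311

46311


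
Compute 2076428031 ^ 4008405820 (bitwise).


0b1111011110000111100011011111111 ^ 0b11101110111010110110101100111100 = 0b10010101001010001010110111000011 = 2502471107

2502471107


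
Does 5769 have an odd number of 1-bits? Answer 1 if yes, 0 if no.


0b1011010001001 has 6 ones => parity 0

0


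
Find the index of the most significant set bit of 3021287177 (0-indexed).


0b10110100000101010010111100001001. Highest set bit at position 31

31


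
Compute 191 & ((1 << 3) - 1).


191 & 7 = 7

7


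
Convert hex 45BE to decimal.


45BE hex = 17854 decimal

17854


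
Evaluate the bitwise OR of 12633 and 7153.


0b11000101011001 | 0b1101111110001 = 0b11101111111001 = 15353

15353


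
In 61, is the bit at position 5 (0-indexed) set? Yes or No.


0b111101, bit 5 = 1. Yes

Yes


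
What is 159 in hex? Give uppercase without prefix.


159 = 9F hex

9F


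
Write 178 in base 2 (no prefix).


178 = 10110010 in binary

10110010


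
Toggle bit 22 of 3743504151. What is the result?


3743504151 ^ (1 << 22) = 3743504151 ^ 4194304 = 3747698455

3747698455


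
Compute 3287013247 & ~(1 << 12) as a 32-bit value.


3287013247 & ~(1 << 12) = 3287009151

3287009151


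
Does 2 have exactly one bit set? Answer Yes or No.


0b10. Only one bit set => Yes

Yes


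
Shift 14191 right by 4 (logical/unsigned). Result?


0b11011101101111 >> 4 = 0b1101110110 = 886

886


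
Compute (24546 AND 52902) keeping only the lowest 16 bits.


Step 1: 24546 & 52902 = 20130
Step 2: 20130 & 65535 = 20130

20130


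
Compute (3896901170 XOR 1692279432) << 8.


Step 1: 3896901170 ^ 1692279432 = 2359024826
Step 2: 2359024826 << 8 = 603910355456

603910355456


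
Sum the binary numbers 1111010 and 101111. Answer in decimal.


1111010 + 101111 = 10101001 = 169

169


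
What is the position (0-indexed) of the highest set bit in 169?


0b10101001. Highest set bit at position 7

7


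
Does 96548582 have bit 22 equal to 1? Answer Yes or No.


0b101110000010011011011100110, bit 22 = 1. Yes

Yes


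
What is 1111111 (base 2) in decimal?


1111111 in decimal = 127

127


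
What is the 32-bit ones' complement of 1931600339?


1931600339 ^ 4294967295 = 2363366956

2363366956


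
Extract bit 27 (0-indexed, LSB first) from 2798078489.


0b10100110110001110100101000011001, position 27 = 0

0


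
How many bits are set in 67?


0b1000011 has 3 set bits

3


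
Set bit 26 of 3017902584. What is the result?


3017902584 | (1 << 26) = 3017902584 | 67108864 = 3085011448

3085011448


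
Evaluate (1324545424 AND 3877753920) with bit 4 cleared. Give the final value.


Step 1: 1324545424 & 3877753920 = 1176556544
Step 2: 1176556544 & ~(1 << 4) = 1176556544

1176556544


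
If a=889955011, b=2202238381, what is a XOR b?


889955011 ^ 2202238381 = 3058229102

3058229102


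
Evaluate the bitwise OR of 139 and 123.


0b10001011 | 0b1111011 = 0b11111011 = 251

251


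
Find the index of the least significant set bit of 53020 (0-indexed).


0b1100111100011100. Lowest set bit at position 2

2


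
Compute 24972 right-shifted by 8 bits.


0b110000110001100 >> 8 = 0b1100001 = 97

97


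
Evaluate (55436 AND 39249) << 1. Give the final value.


Step 1: 55436 & 39249 = 38912
Step 2: 38912 << 1 = 77824

77824


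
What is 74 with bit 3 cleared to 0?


74 & ~(1 << 3) = 66

66


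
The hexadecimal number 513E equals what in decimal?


513E hex = 20798 decimal

20798


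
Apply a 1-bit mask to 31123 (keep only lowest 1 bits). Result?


31123 & 1 = 1

1


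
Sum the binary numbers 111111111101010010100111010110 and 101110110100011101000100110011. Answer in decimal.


111111111101010010100111010110 + 101110110100011101000100110011 = 1101110110001101111101100001001 = 1858534153

1858534153


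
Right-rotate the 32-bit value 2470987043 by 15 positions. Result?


Rotate 0b10010011010010000100010100100011 right by 15 (32-bit) = 0b10001010010001110010011010010000 = 2319918736

2319918736


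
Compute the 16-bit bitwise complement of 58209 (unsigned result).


~0b1110001101100001 = 0b1110010011110 = 7326 (16-bit unsigned)

7326


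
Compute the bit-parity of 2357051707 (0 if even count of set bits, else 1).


0b10001100011111011100000100111011 has 17 ones => parity 1

1


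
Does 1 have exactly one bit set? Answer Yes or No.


0b1. Only one bit set => Yes

Yes


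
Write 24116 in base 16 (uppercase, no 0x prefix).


24116 = 5E34 hex

5E34


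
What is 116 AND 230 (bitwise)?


0b1110100 & 0b11100110 = 0b1100100 = 100

100


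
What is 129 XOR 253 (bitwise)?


0b10000001 ^ 0b11111101 = 0b1111100 = 124

124


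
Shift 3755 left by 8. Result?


0b111010101011 << 8 = 0b11101010101100000000 = 961280

961280


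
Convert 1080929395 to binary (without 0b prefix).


1080929395 = 1000000011011011010110001110011 in binary

1000000011011011010110001110011


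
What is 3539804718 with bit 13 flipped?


3539804718 ^ (1 << 13) = 3539804718 ^ 8192 = 3539796526

3539796526


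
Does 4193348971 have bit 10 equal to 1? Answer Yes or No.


0b11111001111100010110110101101011, bit 10 = 1. Yes

Yes


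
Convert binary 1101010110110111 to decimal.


1101010110110111 in decimal = 54711

54711


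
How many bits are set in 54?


0b110110 has 4 set bits

4


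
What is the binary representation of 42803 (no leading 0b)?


42803 = 1010011100110011 in binary

1010011100110011


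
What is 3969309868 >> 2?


0b11101100100101101101110010101100 >> 2 = 0b111011001001011011011100101011 = 992327467

992327467


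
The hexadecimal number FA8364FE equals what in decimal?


FA8364FE hex = 4202915070 decimal

4202915070


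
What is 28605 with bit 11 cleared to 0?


28605 & ~(1 << 11) = 26557

26557


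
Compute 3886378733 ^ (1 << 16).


3886378733 ^ (1 << 16) = 3886378733 ^ 65536 = 3886313197

3886313197


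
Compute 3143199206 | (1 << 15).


3143199206 | (1 << 15) = 3143199206 | 32768 = 3143231974

3143231974


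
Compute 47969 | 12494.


0b1011101101100001 | 0b11000011001110 = 0b1011101111101111 = 48111

48111


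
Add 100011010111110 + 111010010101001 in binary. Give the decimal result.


100011010111110 + 111010010101001 = 1011101101100111 = 47975

47975


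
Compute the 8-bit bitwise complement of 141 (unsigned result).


~0b10001101 = 0b1110010 = 114 (8-bit unsigned)

114


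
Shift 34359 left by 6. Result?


0b1000011000110111 << 6 = 0b1000011000110111000000 = 2198976

2198976


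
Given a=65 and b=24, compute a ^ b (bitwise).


65 ^ 24 = 89

89


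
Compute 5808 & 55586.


0b1011010110000 & 0b1101100100100010 = 0b1000000100000 = 4128

4128


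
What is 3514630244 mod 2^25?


3514630244 & 33554431 = 24969316

24969316


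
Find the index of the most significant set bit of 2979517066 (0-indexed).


0b10110001100101111101001010001010. Highest set bit at position 31

31


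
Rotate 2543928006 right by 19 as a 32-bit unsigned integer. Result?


Rotate 0b10010111101000010100001011000110 right by 19 (32-bit) = 0b101000010110001101001011110100 = 676909812

676909812


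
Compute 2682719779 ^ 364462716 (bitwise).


0b10011111111001110000111000100011 ^ 0b10101101110010100001001111100 = 0b10001010010111100100110001011111 = 2321435743

2321435743


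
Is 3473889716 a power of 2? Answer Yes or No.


0b11001111000011110101100110110100. Multiple bits set => No

No


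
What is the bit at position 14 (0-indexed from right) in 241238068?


0b1110011000010000000000110100, position 14 = 0

0


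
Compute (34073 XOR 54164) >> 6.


Step 1: 34073 ^ 54164 = 22157
Step 2: 22157 >> 6 = 346

346


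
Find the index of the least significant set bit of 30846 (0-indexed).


0b111100001111110. Lowest set bit at position 1

1


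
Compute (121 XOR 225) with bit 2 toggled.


Step 1: 121 ^ 225 = 152
Step 2: 152 ^ (1 << 2) = 152 ^ 4 = 156

156


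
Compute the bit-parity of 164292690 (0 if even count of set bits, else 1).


0b1001110010101110100001010010 has 13 ones => parity 1

1


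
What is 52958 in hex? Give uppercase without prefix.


52958 = CEDE hex

CEDE


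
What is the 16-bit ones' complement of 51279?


51279 ^ 65535 = 14256

14256


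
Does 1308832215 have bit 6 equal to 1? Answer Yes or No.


0b1001110000000110011000111010111, bit 6 = 1. Yes

Yes


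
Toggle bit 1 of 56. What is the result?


56 ^ (1 << 1) = 56 ^ 2 = 58

58


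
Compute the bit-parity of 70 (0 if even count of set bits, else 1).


0b1000110 has 3 ones => parity 1

1


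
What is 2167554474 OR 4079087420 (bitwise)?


0b10000001001100100100000110101010 | 0b11110011001000011110111100111100 = 0b11110011001100111110111110111110 = 4080267198

4080267198


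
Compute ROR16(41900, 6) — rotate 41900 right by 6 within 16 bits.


Rotate 0b1010001110101100 right by 6 (16-bit) = 0b1011001010001110 = 45710

45710


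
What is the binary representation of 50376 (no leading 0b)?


50376 = 1100010011001000 in binary

1100010011001000


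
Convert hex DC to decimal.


DC hex = 220 decimal

220


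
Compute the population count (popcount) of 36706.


0b1000111101100010 has 8 set bits

8


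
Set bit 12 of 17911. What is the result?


17911 | (1 << 12) = 17911 | 4096 = 22007

22007


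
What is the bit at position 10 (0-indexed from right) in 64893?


0b1111110101111101, position 10 = 1

1


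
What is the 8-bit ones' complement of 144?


144 ^ 255 = 111

111


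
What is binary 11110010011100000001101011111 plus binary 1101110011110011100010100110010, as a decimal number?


11110010011100000001101011111 + 1101110011110011100010100110010 = 10001100110001111100100010010001 = 2361903249

2361903249


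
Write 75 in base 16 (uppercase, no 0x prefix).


75 = 4B hex

4B


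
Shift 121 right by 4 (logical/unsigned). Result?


0b1111001 >> 4 = 0b111 = 7

7


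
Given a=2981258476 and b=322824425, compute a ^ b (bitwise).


2981258476 ^ 322824425 = 2727316485

2727316485


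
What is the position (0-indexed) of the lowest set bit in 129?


0b10000001. Lowest set bit at position 0

0


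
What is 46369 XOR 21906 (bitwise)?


0b1011010100100001 ^ 0b101010110010010 = 0b1110000010110011 = 57523

57523


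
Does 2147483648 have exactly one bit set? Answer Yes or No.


0b10000000000000000000000000000000. Only one bit set => Yes

Yes


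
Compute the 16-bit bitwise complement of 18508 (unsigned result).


~0b100100001001100 = 0b1011011110110011 = 47027 (16-bit unsigned)

47027


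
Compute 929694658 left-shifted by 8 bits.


0b110111011010100000001111000010 << 8 = 0b11011101101010000000111100001000000000 = 238001832448

238001832448


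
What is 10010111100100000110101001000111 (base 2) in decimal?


10010111100100000110101001000111 in decimal = 2542824007

2542824007


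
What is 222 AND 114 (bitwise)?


0b11011110 & 0b1110010 = 0b1010010 = 82

82


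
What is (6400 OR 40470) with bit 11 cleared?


Step 1: 6400 | 40470 = 40726
Step 2: 40726 & ~(1 << 11) = 38678

38678


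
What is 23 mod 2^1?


23 & 1 = 1

1


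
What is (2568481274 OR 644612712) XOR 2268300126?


Step 1: 2568481274 | 644612712 = 3212831738
Step 2: 3212831738 ^ 2268300126 = 944531620

944531620


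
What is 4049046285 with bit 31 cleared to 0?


4049046285 & ~(1 << 31) = 1901562637

1901562637


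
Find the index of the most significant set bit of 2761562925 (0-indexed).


0b10100100100110100001101100101101. Highest set bit at position 31

31


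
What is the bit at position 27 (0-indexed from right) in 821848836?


0b110000111111000110101100000100, position 27 = 0

0


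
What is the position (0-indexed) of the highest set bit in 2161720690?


0b10000000110110010011110101110010. Highest set bit at position 31

31


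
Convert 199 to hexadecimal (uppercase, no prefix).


199 = C7 hex

C7


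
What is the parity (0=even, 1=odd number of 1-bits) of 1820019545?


0b1101100011110110100101101011001 has 18 ones => parity 0

0


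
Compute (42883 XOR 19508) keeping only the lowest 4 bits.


Step 1: 42883 ^ 19508 = 60343
Step 2: 60343 & 15 = 7

7


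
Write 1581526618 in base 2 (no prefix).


1581526618 = 1011110010001000010111001011010 in binary

1011110010001000010111001011010


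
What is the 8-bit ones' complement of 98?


98 ^ 255 = 157

157


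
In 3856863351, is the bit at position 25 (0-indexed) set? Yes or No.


0b11100101111000110001000001110111, bit 25 = 0. No

No


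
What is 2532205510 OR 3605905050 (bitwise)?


0b10010110111011100110001111000110 | 0b11010110111011011011111010011010 = 0b11010110111011111111111111011110 = 3606052830

3606052830


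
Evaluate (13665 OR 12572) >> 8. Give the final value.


Step 1: 13665 | 12572 = 13693
Step 2: 13693 >> 8 = 53

53


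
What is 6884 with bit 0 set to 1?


6884 | (1 << 0) = 6884 | 1 = 6885

6885


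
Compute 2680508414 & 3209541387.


0b10011111110001010100111111111110 & 0b10111111010011011011011100001011 = 0b10011111010001010000011100001010 = 2672101130

2672101130


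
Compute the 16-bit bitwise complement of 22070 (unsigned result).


~0b101011000110110 = 0b1010100111001001 = 43465 (16-bit unsigned)

43465


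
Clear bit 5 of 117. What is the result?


117 & ~(1 << 5) = 85

85


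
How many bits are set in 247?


0b11110111 has 7 set bits

7


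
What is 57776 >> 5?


0b1110000110110000 >> 5 = 0b11100001101 = 1805

1805


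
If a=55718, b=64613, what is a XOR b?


55718 ^ 64613 = 9667

9667


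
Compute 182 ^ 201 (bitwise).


0b10110110 ^ 0b11001001 = 0b1111111 = 127

127


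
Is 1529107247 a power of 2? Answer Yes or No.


0b1011011001001000101001100101111. Multiple bits set => No

No


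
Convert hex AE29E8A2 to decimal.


AE29E8A2 hex = 2921982114 decimal

2921982114


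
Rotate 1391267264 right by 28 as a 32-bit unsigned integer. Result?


Rotate 0b1010010111011010000110111000000 right by 28 (32-bit) = 0b101110110100001101110000000101 = 785439749

785439749


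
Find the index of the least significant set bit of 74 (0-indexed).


0b1001010. Lowest set bit at position 1

1


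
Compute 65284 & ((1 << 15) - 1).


65284 & 32767 = 32516

32516


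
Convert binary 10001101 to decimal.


10001101 in decimal = 141

141


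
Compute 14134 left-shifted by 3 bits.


0b11011100110110 << 3 = 0b11011100110110000 = 113072

113072


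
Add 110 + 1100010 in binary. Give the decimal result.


110 + 1100010 = 1101000 = 104

104


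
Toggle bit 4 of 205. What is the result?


205 ^ (1 << 4) = 205 ^ 16 = 221

221


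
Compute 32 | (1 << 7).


32 | (1 << 7) = 32 | 128 = 160

160


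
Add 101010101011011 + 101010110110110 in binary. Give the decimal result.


101010101011011 + 101010110110110 = 1010101100010001 = 43793

43793


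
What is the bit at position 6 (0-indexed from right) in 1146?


0b10001111010, position 6 = 1

1


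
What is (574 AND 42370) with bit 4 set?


Step 1: 574 & 42370 = 2
Step 2: 2 | (1 << 4) = 2 | 16 = 18

18


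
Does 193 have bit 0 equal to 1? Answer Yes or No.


0b11000001, bit 0 = 1. Yes

Yes


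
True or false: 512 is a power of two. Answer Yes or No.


0b1000000000. Only one bit set => Yes

Yes


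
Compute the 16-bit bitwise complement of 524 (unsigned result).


~0b1000001100 = 0b1111110111110011 = 65011 (16-bit unsigned)

65011


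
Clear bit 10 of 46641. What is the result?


46641 & ~(1 << 10) = 45617

45617


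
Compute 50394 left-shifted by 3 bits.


0b1100010011011010 << 3 = 0b1100010011011010000 = 403152

403152


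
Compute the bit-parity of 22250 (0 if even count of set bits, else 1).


0b101011011101010 has 9 ones => parity 1

1


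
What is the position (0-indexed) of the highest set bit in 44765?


0b1010111011011101. Highest set bit at position 15

15


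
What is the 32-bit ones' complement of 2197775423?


2197775423 ^ 4294967295 = 2097191872

2097191872


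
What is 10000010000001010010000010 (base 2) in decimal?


10000010000001010010000010 in decimal = 34083970

34083970


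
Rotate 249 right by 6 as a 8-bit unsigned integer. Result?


Rotate 0b11111001 right by 6 (8-bit) = 0b11100111 = 231

231


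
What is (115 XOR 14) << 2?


Step 1: 115 ^ 14 = 125
Step 2: 125 << 2 = 500

500


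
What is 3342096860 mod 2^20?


3342096860 & 1048575 = 285148

285148


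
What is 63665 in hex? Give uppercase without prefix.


63665 = F8B1 hex

F8B1


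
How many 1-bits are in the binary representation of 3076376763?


0b10110111010111011100100010111011 has 20 set bits

20


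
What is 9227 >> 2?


0b10010000001011 >> 2 = 0b100100000010 = 2306

2306


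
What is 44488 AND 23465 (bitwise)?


0b1010110111001000 & 0b101101110101001 = 0b100110001000 = 2440

2440


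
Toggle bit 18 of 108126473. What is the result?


108126473 ^ (1 << 18) = 108126473 ^ 262144 = 108388617

108388617


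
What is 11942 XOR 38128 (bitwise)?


0b10111010100110 ^ 0b1001010011110000 = 0b1011101001010110 = 47702

47702


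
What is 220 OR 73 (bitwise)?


0b11011100 | 0b1001001 = 0b11011101 = 221

221


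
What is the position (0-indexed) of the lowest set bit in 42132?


0b1010010010010100. Lowest set bit at position 2

2


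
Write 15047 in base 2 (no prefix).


15047 = 11101011000111 in binary

11101011000111


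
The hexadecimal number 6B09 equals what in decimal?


6B09 hex = 27401 decimal

27401


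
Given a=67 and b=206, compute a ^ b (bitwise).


67 ^ 206 = 141

141


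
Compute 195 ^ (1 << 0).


195 ^ (1 << 0) = 195 ^ 1 = 194

194


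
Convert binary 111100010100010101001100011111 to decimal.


111100010100010101001100011111 in decimal = 1011962655

1011962655


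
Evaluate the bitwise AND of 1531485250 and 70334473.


0b1011011010010001001110001000010 & 0b100001100010011100000001001 = 0b1100000000000 = 6144

6144


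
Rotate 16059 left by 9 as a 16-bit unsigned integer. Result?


Rotate 0b11111010111011 left by 9 (16-bit) = 0b111011001111101 = 30333

30333


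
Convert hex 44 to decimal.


44 hex = 68 decimal

68


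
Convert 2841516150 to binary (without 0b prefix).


2841516150 = 10101001010111100001100001110110 in binary

10101001010111100001100001110110


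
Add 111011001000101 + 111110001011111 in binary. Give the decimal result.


111011001000101 + 111110001011111 = 1111001010100100 = 62116

62116


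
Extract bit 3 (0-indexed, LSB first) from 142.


0b10001110, position 3 = 1

1


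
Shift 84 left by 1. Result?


0b1010100 << 1 = 0b10101000 = 168

168


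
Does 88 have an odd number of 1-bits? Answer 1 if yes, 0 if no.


0b1011000 has 3 ones => parity 1

1


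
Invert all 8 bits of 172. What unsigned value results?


172 ^ 255 = 83

83


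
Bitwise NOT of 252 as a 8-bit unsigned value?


~0b11111100 = 0b11 = 3 (8-bit unsigned)

3


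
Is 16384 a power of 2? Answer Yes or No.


0b100000000000000. Only one bit set => Yes

Yes


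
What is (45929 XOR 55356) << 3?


Step 1: 45929 ^ 55356 = 27477
Step 2: 27477 << 3 = 219816

219816


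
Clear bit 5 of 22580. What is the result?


22580 & ~(1 << 5) = 22548

22548


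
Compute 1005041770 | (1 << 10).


1005041770 | (1 << 10) = 1005041770 | 1024 = 1005042794

1005042794


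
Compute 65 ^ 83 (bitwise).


0b1000001 ^ 0b1010011 = 0b10010 = 18

18


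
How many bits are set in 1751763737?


0b1101000011010011100101100011001 has 15 set bits

15


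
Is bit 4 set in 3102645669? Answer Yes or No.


0b10111000111011101001110110100101, bit 4 = 0. No

No


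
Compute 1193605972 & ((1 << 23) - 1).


1193605972 & 8388607 = 2423636

2423636
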